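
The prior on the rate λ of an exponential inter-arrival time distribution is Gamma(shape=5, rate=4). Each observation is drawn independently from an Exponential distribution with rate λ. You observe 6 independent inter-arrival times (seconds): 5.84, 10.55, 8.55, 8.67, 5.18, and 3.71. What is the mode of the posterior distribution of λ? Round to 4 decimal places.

λ̂_MAP = 0.2151

The Exponential(rate=λ) likelihood is ∝ λ^n e^(−λΣtᵢ). Here n = 6 and Σtᵢ = 5.84 + 10.55 + 8.55 + 8.67 + 5.18 + 3.71 = 42.50.
Posterior ∝ λ^4e^(−4λ) · λ^6e^(−42.50λ) = λ^10e^(−46.50λ), i.e. Gamma(11, 46.50).
Mode = (a−1)/b = 10/46.50 ≈ 0.2151.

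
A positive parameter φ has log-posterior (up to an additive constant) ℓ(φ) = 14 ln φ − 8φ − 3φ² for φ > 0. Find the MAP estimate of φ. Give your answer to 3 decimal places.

φ̂_MAP = 1.000

ℓ'(φ) = 14/φ − 8 − 6φ. Setting this to zero and multiplying by φ: 6φ² + 8φ − 14 = 0.
φ = (−8 + √(8² + 4·6·14)) / (2·6) = (−8 + √400) / 12 = (−8 + 20)/12 = 1.
ℓ''(φ) = −14/φ² − 6 < 0, confirming a maximum.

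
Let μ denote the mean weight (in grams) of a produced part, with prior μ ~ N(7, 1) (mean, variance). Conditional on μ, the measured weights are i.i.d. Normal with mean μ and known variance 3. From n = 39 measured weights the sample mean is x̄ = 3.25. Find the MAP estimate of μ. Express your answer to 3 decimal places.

μ̂_MAP = 3.518

n = 39, x̄ = 3.25.
For a Normal prior and Normal likelihood with known variance, the posterior is Normal; its mode equals its mean, the precision-weighted average.
Prior precision 1/σ₀² = 1/1 = 1; data precision n/σ² = 39/3 = 13.
μ̂ = (1·7 + 13·3.25) / (1 + 13) = 49.25/14 = 197/56 ≈ 3.518.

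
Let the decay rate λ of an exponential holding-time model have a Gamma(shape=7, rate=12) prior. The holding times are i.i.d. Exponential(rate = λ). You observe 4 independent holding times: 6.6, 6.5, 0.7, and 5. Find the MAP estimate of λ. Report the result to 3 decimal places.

λ̂_MAP = 0.325

The Exponential(rate=λ) likelihood is ∝ λ^n e^(−λΣtᵢ). Here n = 4 and Σtᵢ = 6.6 + 6.5 + 0.7 + 5 = 18.8.
Posterior ∝ λ^6e^(−12λ) · λ^4e^(−18.8λ) = λ^10e^(−30.8λ), i.e. Gamma(11, 30.8).
Mode = (a−1)/b = 10/30.8 ≈ 0.325.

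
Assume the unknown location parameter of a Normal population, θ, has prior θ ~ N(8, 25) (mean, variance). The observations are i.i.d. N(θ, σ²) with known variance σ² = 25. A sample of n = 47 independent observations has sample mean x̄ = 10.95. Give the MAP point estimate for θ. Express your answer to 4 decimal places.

θ̂_MAP = 10.8885

n = 47, x̄ = 10.95.
For a Normal prior and Normal likelihood with known variance, the posterior is Normal; its mode equals its mean, the precision-weighted average.
Prior precision 1/σ₀² = 1/25 = 0.04; data precision n/σ² = 47/25 = 1.88.
θ̂ = (0.04·8 + 1.88·10.95) / (0.04 + 1.88) = 20.906/1.92 = 10453/960 ≈ 10.8885.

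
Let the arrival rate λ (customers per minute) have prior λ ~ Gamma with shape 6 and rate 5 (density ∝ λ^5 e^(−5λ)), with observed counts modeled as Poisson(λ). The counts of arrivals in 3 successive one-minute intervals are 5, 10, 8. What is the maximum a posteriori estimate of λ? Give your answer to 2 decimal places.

Σxᵢ = 5+10+8 = 23, with n = 3.
Posterior ∝ λ^5e^(−5λ) · λ^23e^(−3λ) = λ^28e^(−8λ), i.e. Gamma(shape=29, rate=8).
The mode of a Gamma(a, b) with a ≥ 1 (shape–rate) is (a−1)/b = 28/8 ≈ 3.50.

λ̂_MAP = 3.50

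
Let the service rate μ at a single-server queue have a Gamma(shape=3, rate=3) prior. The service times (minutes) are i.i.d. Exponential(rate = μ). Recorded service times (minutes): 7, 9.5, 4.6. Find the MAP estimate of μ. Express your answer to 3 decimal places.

μ̂_MAP = 0.207

The Exponential(rate=μ) likelihood is ∝ μ^n e^(−μΣtᵢ). Here n = 3 and Σtᵢ = 7 + 9.5 + 4.6 = 21.1.
Posterior ∝ μ^2e^(−3μ) · μ^3e^(−21.1μ) = μ^5e^(−24.1μ), i.e. Gamma(6, 24.1).
Mode = (a−1)/b = 5/24.1 ≈ 0.207.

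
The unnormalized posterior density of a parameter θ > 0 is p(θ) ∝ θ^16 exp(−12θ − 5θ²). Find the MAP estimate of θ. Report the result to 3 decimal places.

ℓ'(θ) = 16/θ − 12 − 10θ. Setting this to zero and multiplying by θ: 10θ² + 12θ − 16 = 0.
θ = (−12 + √(12² + 4·10·16)) / (2·10) = (−12 + √784) / 20 = (−12 + 28)/20 = 4/5.
ℓ''(θ) = −16/θ² − 10 < 0, confirming a maximum.

θ̂_MAP = 0.800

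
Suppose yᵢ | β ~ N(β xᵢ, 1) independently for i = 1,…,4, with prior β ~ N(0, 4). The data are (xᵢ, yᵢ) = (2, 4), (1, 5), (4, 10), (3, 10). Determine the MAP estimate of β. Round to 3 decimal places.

log p(β | y) = −Σ(yᵢ − βxᵢ)²/(2·1) − β²/(2·4) + const.
Setting the derivative to zero: Σxᵢ(yᵢ − βxᵢ)/1 − β/4 = 0, so β = Σxᵢyᵢ / (Σxᵢ² + σ²/τ²).
Σxᵢyᵢ = 2·4 + 1·5 + 4·10 + 3·10 = 83; Σxᵢ² = 30; σ²/τ² = 0.25.
β̂_MAP = 83 / (30 + 0.25) = 83/30.25 ≈ 2.744.

β̂_MAP = 2.744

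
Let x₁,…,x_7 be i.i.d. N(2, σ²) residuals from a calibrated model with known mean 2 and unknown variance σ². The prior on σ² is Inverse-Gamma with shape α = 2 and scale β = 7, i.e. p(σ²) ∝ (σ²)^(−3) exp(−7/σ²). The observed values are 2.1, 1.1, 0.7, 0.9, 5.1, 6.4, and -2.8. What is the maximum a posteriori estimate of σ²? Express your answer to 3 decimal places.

Sum of squared deviations about the known mean: SS = (2.1−2)² + (1.1−2)² + (0.7−2)² + (0.9−2)² + (5.1−2)² + (6.4−2)² + (-2.8−2)² = 55.73.
The Normal likelihood contributes (σ²)^(−n/2) exp(−SS/(2σ²)), so the posterior is Inverse-Gamma(α + n/2, β + SS/2) = Inverse-Gamma(5.5, 34.865).
The mode of Inverse-Gamma(a, b) is b/(a+1) = 34.865/6.5 ≈ 5.364.

σ̂²_MAP = 5.364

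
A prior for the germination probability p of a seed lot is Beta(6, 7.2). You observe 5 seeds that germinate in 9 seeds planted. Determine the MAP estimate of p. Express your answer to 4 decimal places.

p̂_MAP = 0.4950

Prior: Beta(6, 7.2).
Data: 5 successes in 9 trials. The binomial likelihood contributes p^5(1−p)^4, so the posterior is Beta(6+5, 7.2+4) = Beta(11, 11.2).
For Beta(a, b) with a, b > 1 the mode is (a−1)/(a+b−2) = 10/20.2 ≈ 0.4950.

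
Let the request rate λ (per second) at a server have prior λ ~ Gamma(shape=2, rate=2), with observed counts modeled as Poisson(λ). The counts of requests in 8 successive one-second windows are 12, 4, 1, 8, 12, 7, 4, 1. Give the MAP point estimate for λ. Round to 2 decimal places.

λ̂_MAP = 5.00

Σxᵢ = 12+4+1+8+12+7+4+1 = 49, with n = 8.
Posterior ∝ λe^(−2λ) · λ^49e^(−8λ) = λ^50e^(−10λ), i.e. Gamma(shape=51, rate=10).
The mode of a Gamma(a, b) with a ≥ 1 (shape–rate) is (a−1)/b = 50/10 ≈ 5.00.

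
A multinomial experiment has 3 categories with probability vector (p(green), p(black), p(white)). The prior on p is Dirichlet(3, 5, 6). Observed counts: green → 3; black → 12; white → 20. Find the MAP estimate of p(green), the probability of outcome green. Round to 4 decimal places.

The posterior is Dirichlet(αᵢ + nᵢ) = Dirichlet(6, 17, 26).
For a Dirichlet(a₁,…,a_K) with all aᵢ > 1, the mode has j-th component (aⱼ − 1)/(Σaᵢ − K).
Here Σaᵢ = 49 and K = 3, so p(green) = (6 − 1)/(49 − 3) = 5/46 ≈ 0.1087.

MAP estimate of p(green) = 0.1087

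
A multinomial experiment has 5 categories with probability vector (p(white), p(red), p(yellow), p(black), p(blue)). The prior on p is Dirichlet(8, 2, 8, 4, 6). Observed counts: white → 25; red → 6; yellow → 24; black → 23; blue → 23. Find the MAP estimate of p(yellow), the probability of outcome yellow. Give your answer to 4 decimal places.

MAP estimate of p(yellow) = 0.2500

The posterior is Dirichlet(αᵢ + nᵢ) = Dirichlet(33, 8, 32, 27, 29).
For a Dirichlet(a₁,…,a_K) with all aᵢ > 1, the mode has j-th component (aⱼ − 1)/(Σaᵢ − K).
Here Σaᵢ = 129 and K = 5, so p(yellow) = (32 − 1)/(129 − 5) = 31/124 ≈ 0.2500.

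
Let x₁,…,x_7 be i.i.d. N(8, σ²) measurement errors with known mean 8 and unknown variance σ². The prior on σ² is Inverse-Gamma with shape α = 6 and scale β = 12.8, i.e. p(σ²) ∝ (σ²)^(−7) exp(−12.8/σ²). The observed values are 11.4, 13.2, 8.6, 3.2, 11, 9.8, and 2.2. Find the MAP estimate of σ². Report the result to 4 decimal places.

Sum of squared deviations about the known mean: SS = (11.4−8)² + (13.2−8)² + (8.6−8)² + (3.2−8)² + (11−8)² + (9.8−8)² + (2.2−8)² = 107.88.
The Normal likelihood contributes (σ²)^(−n/2) exp(−SS/(2σ²)), so the posterior is Inverse-Gamma(α + n/2, β + SS/2) = Inverse-Gamma(9.5, 66.74).
The mode of Inverse-Gamma(a, b) is b/(a+1) = 66.74/10.5 ≈ 6.3562.

σ̂²_MAP = 6.3562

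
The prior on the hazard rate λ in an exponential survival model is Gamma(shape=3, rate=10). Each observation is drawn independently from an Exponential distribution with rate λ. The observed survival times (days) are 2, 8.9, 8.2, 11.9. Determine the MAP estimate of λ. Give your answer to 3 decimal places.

λ̂_MAP = 0.146

The Exponential(rate=λ) likelihood is ∝ λ^n e^(−λΣtᵢ). Here n = 4 and Σtᵢ = 2 + 8.9 + 8.2 + 11.9 = 31.
Posterior ∝ λ^2e^(−10λ) · λ^4e^(−31λ) = λ^6e^(−41λ), i.e. Gamma(7, 41).
Mode = (a−1)/b = 6/41 ≈ 0.146.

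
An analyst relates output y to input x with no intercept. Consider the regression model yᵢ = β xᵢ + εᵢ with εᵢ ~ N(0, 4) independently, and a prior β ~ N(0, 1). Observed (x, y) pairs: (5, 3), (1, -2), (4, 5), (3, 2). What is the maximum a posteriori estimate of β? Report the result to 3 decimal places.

β̂_MAP = 0.709

log p(β | y) = −Σ(yᵢ − βxᵢ)²/(2·4) − β²/(2·1) + const.
Setting the derivative to zero: Σxᵢ(yᵢ − βxᵢ)/4 − β/1 = 0, so β = Σxᵢyᵢ / (Σxᵢ² + σ²/τ²).
Σxᵢyᵢ = 5·3 + 1·(-2) + 4·5 + 3·2 = 39; Σxᵢ² = 51; σ²/τ² = 4.
β̂_MAP = 39 / (51 + 4) = 39/55 ≈ 0.709.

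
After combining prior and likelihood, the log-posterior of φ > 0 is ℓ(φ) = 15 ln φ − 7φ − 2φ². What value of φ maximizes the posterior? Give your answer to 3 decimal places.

φ̂_MAP = 1.250

ℓ'(φ) = 15/φ − 7 − 4φ. Setting this to zero and multiplying by φ: 4φ² + 7φ − 15 = 0.
φ = (−7 + √(7² + 4·4·15)) / (2·4) = (−7 + √289) / 8 = (−7 + 17)/8 = 5/4.
ℓ''(φ) = −15/φ² − 4 < 0, confirming a maximum.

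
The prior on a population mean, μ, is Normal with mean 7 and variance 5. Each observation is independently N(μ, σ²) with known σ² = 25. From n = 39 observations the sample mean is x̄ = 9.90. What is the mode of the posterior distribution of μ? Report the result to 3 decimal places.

n = 39, x̄ = 9.90.
For a Normal prior and Normal likelihood with known variance, the posterior is Normal; its mode equals its mean, the precision-weighted average.
Prior precision 1/σ₀² = 1/5 = 0.2; data precision n/σ² = 39/25 = 1.56.
μ̂ = (0.2·7 + 1.56·9.9) / (0.2 + 1.56) = 16.844/1.76 = 4211/440 ≈ 9.570.

μ̂_MAP = 9.570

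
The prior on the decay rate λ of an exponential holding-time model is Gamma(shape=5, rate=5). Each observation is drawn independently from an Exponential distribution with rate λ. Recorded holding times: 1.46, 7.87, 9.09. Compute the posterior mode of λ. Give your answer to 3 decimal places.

The Exponential(rate=λ) likelihood is ∝ λ^n e^(−λΣtᵢ). Here n = 3 and Σtᵢ = 1.46 + 7.87 + 9.09 = 18.42.
Posterior ∝ λ^4e^(−5λ) · λ^3e^(−18.42λ) = λ^7e^(−23.42λ), i.e. Gamma(8, 23.42).
Mode = (a−1)/b = 7/23.42 ≈ 0.299.

λ̂_MAP = 0.299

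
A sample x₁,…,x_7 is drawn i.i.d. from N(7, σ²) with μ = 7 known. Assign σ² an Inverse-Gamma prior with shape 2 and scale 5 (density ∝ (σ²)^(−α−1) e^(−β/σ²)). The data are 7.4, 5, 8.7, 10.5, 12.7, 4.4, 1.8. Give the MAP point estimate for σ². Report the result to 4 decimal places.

Sum of squared deviations about the known mean: SS = (7.4−7)² + (5−7)² + (8.7−7)² + (10.5−7)² + (12.7−7)² + (4.4−7)² + (1.8−7)² = 85.59.
The Normal likelihood contributes (σ²)^(−n/2) exp(−SS/(2σ²)), so the posterior is Inverse-Gamma(α + n/2, β + SS/2) = Inverse-Gamma(5.5, 47.795).
The mode of Inverse-Gamma(a, b) is b/(a+1) = 47.795/6.5 ≈ 7.3531.

σ̂²_MAP = 7.3531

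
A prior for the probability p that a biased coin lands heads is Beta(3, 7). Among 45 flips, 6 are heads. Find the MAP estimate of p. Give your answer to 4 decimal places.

Prior: Beta(3, 7).
Data: 6 successes in 45 trials. The binomial likelihood contributes p^6(1−p)^39, so the posterior is Beta(3+6, 7+39) = Beta(9, 46).
For Beta(a, b) with a, b > 1 the mode is (a−1)/(a+b−2) = 8/53 ≈ 0.1509.

p̂_MAP = 0.1509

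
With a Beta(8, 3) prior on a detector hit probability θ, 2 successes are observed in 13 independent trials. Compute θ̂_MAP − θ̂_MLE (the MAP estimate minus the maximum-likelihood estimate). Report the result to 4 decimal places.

Posterior is Beta(10, 14); MAP = (10−1)/(24−2) = 9/22 ≈ 0.40909.
MLE ignores the prior: θ̂_MLE = k/n = 2/13 ≈ 0.15385.
Difference = 9/22 − 2/13 = 73/286 ≈ 0.2552.

MAP − MLE = 0.2552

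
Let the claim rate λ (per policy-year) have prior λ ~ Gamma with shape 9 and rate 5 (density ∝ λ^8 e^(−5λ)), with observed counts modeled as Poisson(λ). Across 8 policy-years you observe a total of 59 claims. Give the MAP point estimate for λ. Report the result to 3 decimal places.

Σxᵢ = 59, n = 8.
Posterior ∝ λ^8e^(−5λ) · λ^59e^(−8λ) = λ^67e^(−13λ), i.e. Gamma(shape=68, rate=13).
The mode of a Gamma(a, b) with a ≥ 1 (shape–rate) is (a−1)/b = 67/13 ≈ 5.154.

λ̂_MAP = 5.154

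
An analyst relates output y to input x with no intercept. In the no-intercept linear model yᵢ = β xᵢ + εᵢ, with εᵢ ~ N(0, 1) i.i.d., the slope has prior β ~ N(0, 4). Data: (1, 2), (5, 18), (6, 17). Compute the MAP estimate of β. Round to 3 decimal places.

β̂_MAP = 3.116

log p(β | y) = −Σ(yᵢ − βxᵢ)²/(2·1) − β²/(2·4) + const.
Setting the derivative to zero: Σxᵢ(yᵢ − βxᵢ)/1 − β/4 = 0, so β = Σxᵢyᵢ / (Σxᵢ² + σ²/τ²).
Σxᵢyᵢ = 1·2 + 5·18 + 6·17 = 194; Σxᵢ² = 62; σ²/τ² = 0.25.
β̂_MAP = 194 / (62 + 0.25) = 194/62.25 ≈ 3.116.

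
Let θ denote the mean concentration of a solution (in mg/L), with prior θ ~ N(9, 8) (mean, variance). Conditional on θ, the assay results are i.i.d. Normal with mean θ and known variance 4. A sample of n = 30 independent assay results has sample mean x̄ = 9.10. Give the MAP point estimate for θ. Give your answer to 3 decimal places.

θ̂_MAP = 9.098

n = 30, x̄ = 9.10.
For a Normal prior and Normal likelihood with known variance, the posterior is Normal; its mode equals its mean, the precision-weighted average.
Prior precision 1/σ₀² = 1/8 = 0.125; data precision n/σ² = 30/4 = 7.5.
θ̂ = (0.125·9 + 7.5·9.1) / (0.125 + 7.5) = 69.375/7.625 = 555/61 ≈ 9.098.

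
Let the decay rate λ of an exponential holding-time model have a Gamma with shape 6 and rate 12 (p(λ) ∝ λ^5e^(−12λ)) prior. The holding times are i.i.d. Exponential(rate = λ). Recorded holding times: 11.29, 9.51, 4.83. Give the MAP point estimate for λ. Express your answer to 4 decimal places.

λ̂_MAP = 0.2126

The Exponential(rate=λ) likelihood is ∝ λ^n e^(−λΣtᵢ). Here n = 3 and Σtᵢ = 11.29 + 9.51 + 4.83 = 25.63.
Posterior ∝ λ^5e^(−12λ) · λ^3e^(−25.63λ) = λ^8e^(−37.63λ), i.e. Gamma(9, 37.63).
Mode = (a−1)/b = 8/37.63 ≈ 0.2126.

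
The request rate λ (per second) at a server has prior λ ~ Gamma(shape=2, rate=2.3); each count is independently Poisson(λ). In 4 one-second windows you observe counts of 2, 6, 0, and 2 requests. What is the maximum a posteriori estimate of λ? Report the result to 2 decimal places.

λ̂_MAP = 1.75

Σxᵢ = 2+6+0+2 = 10, with n = 4.
Posterior ∝ λe^(−2.3λ) · λ^10e^(−4λ) = λ^11e^(−6.3λ), i.e. Gamma(shape=12, rate=6.3).
The mode of a Gamma(a, b) with a ≥ 1 (shape–rate) is (a−1)/b = 11/6.3 ≈ 1.75.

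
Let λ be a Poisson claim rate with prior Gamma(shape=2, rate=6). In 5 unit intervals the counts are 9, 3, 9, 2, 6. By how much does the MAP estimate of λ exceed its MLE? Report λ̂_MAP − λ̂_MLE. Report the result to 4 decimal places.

Σxᵢ = 29. Posterior is Gamma(31, 11); MAP = (31−1)/11 = 30/11 ≈ 2.72727.
MLE = x̄ = 29/5 ≈ 5.80000.
Difference = 30/11 − 29/5 = -169/55 ≈ -3.0727.

MAP − MLE = -3.0727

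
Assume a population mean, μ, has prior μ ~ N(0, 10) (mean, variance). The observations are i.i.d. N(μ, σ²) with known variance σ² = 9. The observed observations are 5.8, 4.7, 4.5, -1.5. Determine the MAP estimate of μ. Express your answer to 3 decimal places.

μ̂_MAP = 2.755

n = 4; x̄ = (5.8 + 4.7 + 4.5 + (-1.5))/4 = 13.5/4 = 3.375.
For a Normal prior and Normal likelihood with known variance, the posterior is Normal; its mode equals its mean, the precision-weighted average.
Prior precision 1/σ₀² = 1/10 = 0.1; data precision n/σ² = 4/9.
μ̂ = (0.1·0 + (4/9)·3.375) / (0.1 + 4/9) = 1.5/(49/90) = 135/49 ≈ 2.755.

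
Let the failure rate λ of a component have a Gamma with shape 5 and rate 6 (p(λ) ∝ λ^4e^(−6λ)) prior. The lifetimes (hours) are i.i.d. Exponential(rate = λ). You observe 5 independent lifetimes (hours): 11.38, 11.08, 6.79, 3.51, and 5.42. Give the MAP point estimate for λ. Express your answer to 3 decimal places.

λ̂_MAP = 0.204

The Exponential(rate=λ) likelihood is ∝ λ^n e^(−λΣtᵢ). Here n = 5 and Σtᵢ = 11.38 + 11.08 + 6.79 + 3.51 + 5.42 = 38.18.
Posterior ∝ λ^4e^(−6λ) · λ^5e^(−38.18λ) = λ^9e^(−44.18λ), i.e. Gamma(10, 44.18).
Mode = (a−1)/b = 9/44.18 ≈ 0.204.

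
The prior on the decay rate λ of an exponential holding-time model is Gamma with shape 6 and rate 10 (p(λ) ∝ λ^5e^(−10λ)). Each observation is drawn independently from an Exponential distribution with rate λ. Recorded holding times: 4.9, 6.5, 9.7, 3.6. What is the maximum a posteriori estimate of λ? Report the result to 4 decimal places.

The Exponential(rate=λ) likelihood is ∝ λ^n e^(−λΣtᵢ). Here n = 4 and Σtᵢ = 4.9 + 6.5 + 9.7 + 3.6 = 24.7.
Posterior ∝ λ^5e^(−10λ) · λ^4e^(−24.7λ) = λ^9e^(−34.7λ), i.e. Gamma(10, 34.7).
Mode = (a−1)/b = 9/34.7 ≈ 0.2594.

λ̂_MAP = 0.2594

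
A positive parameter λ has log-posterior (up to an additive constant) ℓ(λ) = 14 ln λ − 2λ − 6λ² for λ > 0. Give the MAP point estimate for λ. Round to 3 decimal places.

ℓ'(λ) = 14/λ − 2 − 12λ. Setting this to zero and multiplying by λ: 12λ² + 2λ − 14 = 0.
λ = (−2 + √(2² + 4·12·14)) / (2·12) = (−2 + √676) / 24 = (−2 + 26)/24 = 1.
ℓ''(λ) = −14/λ² − 12 < 0, confirming a maximum.

λ̂_MAP = 1.000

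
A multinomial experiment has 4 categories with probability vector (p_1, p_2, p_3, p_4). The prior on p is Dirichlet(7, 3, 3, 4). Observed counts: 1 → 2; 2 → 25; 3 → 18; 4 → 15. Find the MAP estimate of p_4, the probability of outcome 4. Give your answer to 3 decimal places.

MAP estimate: 0.247

The posterior is Dirichlet(αᵢ + nᵢ) = Dirichlet(9, 28, 21, 19).
For a Dirichlet(a₁,…,a_K) with all aᵢ > 1, the mode has j-th component (aⱼ − 1)/(Σaᵢ − K).
Here Σaᵢ = 77 and K = 4, so p_4 = (19 − 1)/(77 − 4) = 18/73 ≈ 0.247.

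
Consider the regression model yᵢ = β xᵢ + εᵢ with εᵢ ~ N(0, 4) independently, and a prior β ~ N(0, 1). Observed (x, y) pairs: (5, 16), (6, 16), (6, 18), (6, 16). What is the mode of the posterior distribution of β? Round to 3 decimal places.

log p(β | y) = −Σ(yᵢ − βxᵢ)²/(2·4) − β²/(2·1) + const.
Setting the derivative to zero: Σxᵢ(yᵢ − βxᵢ)/4 − β/1 = 0, so β = Σxᵢyᵢ / (Σxᵢ² + σ²/τ²).
Σxᵢyᵢ = 5·16 + 6·16 + 6·18 + 6·16 = 380; Σxᵢ² = 133; σ²/τ² = 4.
β̂_MAP = 380 / (133 + 4) = 380/137 ≈ 2.774.

β̂_MAP = 2.774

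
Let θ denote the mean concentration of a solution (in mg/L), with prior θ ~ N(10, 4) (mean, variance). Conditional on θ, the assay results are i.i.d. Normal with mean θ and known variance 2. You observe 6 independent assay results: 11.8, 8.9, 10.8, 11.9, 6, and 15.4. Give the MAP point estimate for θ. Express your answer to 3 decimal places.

θ̂_MAP = 10.738

n = 6; x̄ = (11.8 + 8.9 + 10.8 + 11.9 + 6 + 15.4)/6 = 64.8/6 = 10.8.
For a Normal prior and Normal likelihood with known variance, the posterior is Normal; its mode equals its mean, the precision-weighted average.
Prior precision 1/σ₀² = 1/4 = 0.25; data precision n/σ² = 6/2 = 3.
θ̂ = (0.25·10 + 3·10.8) / (0.25 + 3) = 34.9/3.25 = 698/65 ≈ 10.738.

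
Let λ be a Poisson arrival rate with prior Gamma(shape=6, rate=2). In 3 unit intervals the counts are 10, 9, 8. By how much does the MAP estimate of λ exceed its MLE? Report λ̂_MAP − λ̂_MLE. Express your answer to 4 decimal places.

MAP − MLE = -2.6000

Σxᵢ = 27. Posterior is Gamma(33, 5); MAP = (33−1)/5 = 32/5 ≈ 6.40000.
MLE = x̄ = 27/3 ≈ 9.00000.
Difference = 32/5 − 27/3 = -13/5 ≈ -2.6000.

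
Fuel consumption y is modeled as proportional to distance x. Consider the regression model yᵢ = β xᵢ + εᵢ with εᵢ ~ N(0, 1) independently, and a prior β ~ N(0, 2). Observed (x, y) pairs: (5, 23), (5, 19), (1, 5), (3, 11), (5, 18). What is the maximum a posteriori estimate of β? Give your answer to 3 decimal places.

log p(β | y) = −Σ(yᵢ − βxᵢ)²/(2·1) − β²/(2·2) + const.
Setting the derivative to zero: Σxᵢ(yᵢ − βxᵢ)/1 − β/2 = 0, so β = Σxᵢyᵢ / (Σxᵢ² + σ²/τ²).
Σxᵢyᵢ = 5·23 + 5·19 + 1·5 + 3·11 + 5·18 = 338; Σxᵢ² = 85; σ²/τ² = 0.5.
β̂_MAP = 338 / (85 + 0.5) = 338/85.5 ≈ 3.953.

β̂_MAP = 3.953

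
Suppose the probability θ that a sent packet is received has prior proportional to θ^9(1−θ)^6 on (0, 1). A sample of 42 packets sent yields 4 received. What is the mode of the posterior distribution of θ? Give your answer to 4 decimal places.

The prior density ∝ θ^9(1−θ)^6 is the kernel of Beta(10, 7).
Data: 4 successes in 42 trials. The binomial likelihood contributes θ^4(1−θ)^38, so the posterior is Beta(10+4, 7+38) = Beta(14, 45).
For Beta(a, b) with a, b > 1 the mode is (a−1)/(a+b−2) = 13/57 ≈ 0.2281.

θ̂_MAP = 0.2281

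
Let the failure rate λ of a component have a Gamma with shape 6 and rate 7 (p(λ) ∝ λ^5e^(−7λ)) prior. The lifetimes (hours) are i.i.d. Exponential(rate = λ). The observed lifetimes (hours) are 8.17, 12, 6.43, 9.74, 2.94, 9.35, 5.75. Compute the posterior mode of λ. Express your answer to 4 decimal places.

λ̂_MAP = 0.1955

The Exponential(rate=λ) likelihood is ∝ λ^n e^(−λΣtᵢ). Here n = 7 and Σtᵢ = 8.17 + 12 + 6.43 + 9.74 + 2.94 + 9.35 + 5.75 = 54.38.
Posterior ∝ λ^5e^(−7λ) · λ^7e^(−54.38λ) = λ^12e^(−61.38λ), i.e. Gamma(13, 61.38).
Mode = (a−1)/b = 12/61.38 ≈ 0.1955.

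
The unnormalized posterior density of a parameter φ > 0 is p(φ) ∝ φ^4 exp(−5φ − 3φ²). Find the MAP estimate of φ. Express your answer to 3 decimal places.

φ̂_MAP = 0.500

ℓ'(φ) = 4/φ − 5 − 6φ. Setting this to zero and multiplying by φ: 6φ² + 5φ − 4 = 0.
φ = (−5 + √(5² + 4·6·4)) / (2·6) = (−5 + √121) / 12 = (−5 + 11)/12 = 1/2.
ℓ''(φ) = −4/φ² − 6 < 0, confirming a maximum.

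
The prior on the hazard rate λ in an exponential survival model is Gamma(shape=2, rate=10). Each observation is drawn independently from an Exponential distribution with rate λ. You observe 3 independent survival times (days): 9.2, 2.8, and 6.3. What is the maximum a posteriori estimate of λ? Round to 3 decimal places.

λ̂_MAP = 0.141

The Exponential(rate=λ) likelihood is ∝ λ^n e^(−λΣtᵢ). Here n = 3 and Σtᵢ = 9.2 + 2.8 + 6.3 = 18.3.
Posterior ∝ λe^(−10λ) · λ^3e^(−18.3λ) = λ^4e^(−28.3λ), i.e. Gamma(5, 28.3).
Mode = (a−1)/b = 4/28.3 ≈ 0.141.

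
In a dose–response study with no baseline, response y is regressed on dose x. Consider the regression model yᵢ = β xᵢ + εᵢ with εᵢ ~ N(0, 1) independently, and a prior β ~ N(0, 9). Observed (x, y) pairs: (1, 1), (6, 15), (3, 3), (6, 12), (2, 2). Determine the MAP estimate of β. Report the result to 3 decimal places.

log p(β | y) = −Σ(yᵢ − βxᵢ)²/(2·1) − β²/(2·9) + const.
Setting the derivative to zero: Σxᵢ(yᵢ − βxᵢ)/1 − β/9 = 0, so β = Σxᵢyᵢ / (Σxᵢ² + σ²/τ²).
Σxᵢyᵢ = 1·1 + 6·15 + 3·3 + 6·12 + 2·2 = 176; Σxᵢ² = 86; σ²/τ² = 1/9.
β̂_MAP = 176 / (86 + 1/9) = 176/(775/9) = 1584/775 ≈ 2.044.

β̂_MAP = 2.044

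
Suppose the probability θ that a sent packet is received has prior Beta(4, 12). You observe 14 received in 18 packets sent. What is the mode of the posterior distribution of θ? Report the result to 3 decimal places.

θ̂_MAP = 0.531

Prior: Beta(4, 12).
Data: 14 successes in 18 trials. The binomial likelihood contributes θ^14(1−θ)^4, so the posterior is Beta(4+14, 12+4) = Beta(18, 16).
For Beta(a, b) with a, b > 1 the mode is (a−1)/(a+b−2) = 17/32 ≈ 0.531.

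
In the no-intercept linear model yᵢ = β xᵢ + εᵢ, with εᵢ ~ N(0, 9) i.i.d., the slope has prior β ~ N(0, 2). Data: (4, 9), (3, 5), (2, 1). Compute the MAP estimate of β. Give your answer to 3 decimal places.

β̂_MAP = 1.582

log p(β | y) = −Σ(yᵢ − βxᵢ)²/(2·9) − β²/(2·2) + const.
Setting the derivative to zero: Σxᵢ(yᵢ − βxᵢ)/9 − β/2 = 0, so β = Σxᵢyᵢ / (Σxᵢ² + σ²/τ²).
Σxᵢyᵢ = 4·9 + 3·5 + 2·1 = 53; Σxᵢ² = 29; σ²/τ² = 4.5.
β̂_MAP = 53 / (29 + 4.5) = 53/33.5 ≈ 1.582.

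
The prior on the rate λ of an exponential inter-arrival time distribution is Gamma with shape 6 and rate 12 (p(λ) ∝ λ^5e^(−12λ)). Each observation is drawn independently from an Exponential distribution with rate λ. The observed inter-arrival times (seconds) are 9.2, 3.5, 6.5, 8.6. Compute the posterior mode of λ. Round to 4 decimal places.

λ̂_MAP = 0.2261

The Exponential(rate=λ) likelihood is ∝ λ^n e^(−λΣtᵢ). Here n = 4 and Σtᵢ = 9.2 + 3.5 + 6.5 + 8.6 = 27.8.
Posterior ∝ λ^5e^(−12λ) · λ^4e^(−27.8λ) = λ^9e^(−39.8λ), i.e. Gamma(10, 39.8).
Mode = (a−1)/b = 9/39.8 ≈ 0.2261.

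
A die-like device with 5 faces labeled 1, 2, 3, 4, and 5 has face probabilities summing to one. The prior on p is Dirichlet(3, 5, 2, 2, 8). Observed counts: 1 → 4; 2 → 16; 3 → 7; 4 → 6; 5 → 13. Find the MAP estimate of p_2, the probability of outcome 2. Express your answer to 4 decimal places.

The posterior is Dirichlet(αᵢ + nᵢ) = Dirichlet(7, 21, 9, 8, 21).
For a Dirichlet(a₁,…,a_K) with all aᵢ > 1, the mode has j-th component (aⱼ − 1)/(Σaᵢ − K).
Here Σaᵢ = 66 and K = 5, so p_2 = (21 − 1)/(66 − 5) = 20/61 ≈ 0.3279.

MAP estimate: 0.3279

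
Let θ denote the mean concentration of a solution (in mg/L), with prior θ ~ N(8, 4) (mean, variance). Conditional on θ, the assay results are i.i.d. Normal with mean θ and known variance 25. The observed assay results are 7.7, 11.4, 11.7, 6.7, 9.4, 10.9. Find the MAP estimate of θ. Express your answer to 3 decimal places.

n = 6; x̄ = (7.7 + 11.4 + 11.7 + 6.7 + 9.4 + 10.9)/6 = 57.8/6 = 289/30 ≈ 9.6333.
For a Normal prior and Normal likelihood with known variance, the posterior is Normal; its mode equals its mean, the precision-weighted average.
Prior precision 1/σ₀² = 1/4 = 0.25; data precision n/σ² = 6/25 = 0.24.
θ̂ = (0.25·8 + 0.24·(289/30)) / (0.25 + 0.24) = 4.312/0.49 = 8.800.

θ̂_MAP = 8.800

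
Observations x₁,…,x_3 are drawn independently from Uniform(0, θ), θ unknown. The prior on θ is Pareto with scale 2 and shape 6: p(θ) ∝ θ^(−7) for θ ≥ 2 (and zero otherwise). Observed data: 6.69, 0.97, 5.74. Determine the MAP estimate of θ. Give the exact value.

θ̂_MAP = 6.69

The Uniform(0, θ) likelihood is θ^(−n) for θ ≥ max(xᵢ), zero otherwise. Here max(xᵢ) = 6.69.
Posterior ∝ θ^(−7) · θ^(−3) = θ^(−10) on θ ≥ max(2, 6.69) = 6.69.
This density is strictly decreasing in θ, so the posterior mode lies at the lower boundary of the support.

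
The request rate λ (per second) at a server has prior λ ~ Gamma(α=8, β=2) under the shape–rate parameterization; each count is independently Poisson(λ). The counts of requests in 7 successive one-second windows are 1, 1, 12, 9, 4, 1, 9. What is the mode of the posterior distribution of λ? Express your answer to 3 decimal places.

Σxᵢ = 1+1+12+9+4+1+9 = 37, with n = 7.
Posterior ∝ λ^7e^(−2λ) · λ^37e^(−7λ) = λ^44e^(−9λ), i.e. Gamma(shape=45, rate=9).
The mode of a Gamma(a, b) with a ≥ 1 (shape–rate) is (a−1)/b = 44/9 ≈ 4.889.

λ̂_MAP = 4.889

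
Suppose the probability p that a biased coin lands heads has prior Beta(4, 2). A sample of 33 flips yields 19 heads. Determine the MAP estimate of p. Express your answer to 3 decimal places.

Prior: Beta(4, 2).
Data: 19 successes in 33 trials. The binomial likelihood contributes p^19(1−p)^14, so the posterior is Beta(4+19, 2+14) = Beta(23, 16).
For Beta(a, b) with a, b > 1 the mode is (a−1)/(a+b−2) = 22/37 ≈ 0.595.

p̂_MAP = 0.595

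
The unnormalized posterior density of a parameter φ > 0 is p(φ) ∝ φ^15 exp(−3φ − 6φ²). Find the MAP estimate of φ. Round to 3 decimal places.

ℓ'(φ) = 15/φ − 3 − 12φ. Setting this to zero and multiplying by φ: 12φ² + 3φ − 15 = 0.
φ = (−3 + √(3² + 4·12·15)) / (2·12) = (−3 + √729) / 24 = (−3 + 27)/24 = 1.
ℓ''(φ) = −15/φ² − 12 < 0, confirming a maximum.

φ̂_MAP = 1.000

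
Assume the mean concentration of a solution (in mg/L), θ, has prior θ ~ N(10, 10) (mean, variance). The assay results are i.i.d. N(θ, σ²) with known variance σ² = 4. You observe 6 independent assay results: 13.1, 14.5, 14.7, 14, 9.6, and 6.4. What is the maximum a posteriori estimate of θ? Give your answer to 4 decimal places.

θ̂_MAP = 11.9219

n = 6; x̄ = (13.1 + 14.5 + 14.7 + 14 + 9.6 + 6.4)/6 = 72.3/6 = 12.05.
For a Normal prior and Normal likelihood with known variance, the posterior is Normal; its mode equals its mean, the precision-weighted average.
Prior precision 1/σ₀² = 1/10 = 0.1; data precision n/σ² = 6/4 = 1.5.
θ̂ = (0.1·10 + 1.5·12.05) / (0.1 + 1.5) = 19.075/1.6 = 11.921875 ≈ 11.9219.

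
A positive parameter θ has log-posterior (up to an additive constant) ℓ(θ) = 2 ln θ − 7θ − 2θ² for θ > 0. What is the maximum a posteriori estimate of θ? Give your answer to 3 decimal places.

θ̂_MAP = 0.250

ℓ'(θ) = 2/θ − 7 − 4θ. Setting this to zero and multiplying by θ: 4θ² + 7θ − 2 = 0.
θ = (−7 + √(7² + 4·4·2)) / (2·4) = (−7 + √81) / 8 = (−7 + 9)/8 = 1/4.
ℓ''(θ) = −2/θ² − 4 < 0, confirming a maximum.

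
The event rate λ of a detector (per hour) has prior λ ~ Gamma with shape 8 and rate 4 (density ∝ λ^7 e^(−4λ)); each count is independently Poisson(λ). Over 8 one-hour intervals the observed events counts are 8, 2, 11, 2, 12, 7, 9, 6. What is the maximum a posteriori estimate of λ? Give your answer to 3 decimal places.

Σxᵢ = 8+2+11+2+12+7+9+6 = 57, with n = 8.
Posterior ∝ λ^7e^(−4λ) · λ^57e^(−8λ) = λ^64e^(−12λ), i.e. Gamma(shape=65, rate=12).
The mode of a Gamma(a, b) with a ≥ 1 (shape–rate) is (a−1)/b = 64/12 ≈ 5.333.

λ̂_MAP = 5.333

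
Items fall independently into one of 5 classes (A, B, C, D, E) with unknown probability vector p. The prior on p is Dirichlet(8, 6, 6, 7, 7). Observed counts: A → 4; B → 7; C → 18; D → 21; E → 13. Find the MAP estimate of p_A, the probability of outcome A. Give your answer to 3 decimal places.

MAP estimate of p_A = 0.120

The posterior is Dirichlet(αᵢ + nᵢ) = Dirichlet(12, 13, 24, 28, 20).
For a Dirichlet(a₁,…,a_K) with all aᵢ > 1, the mode has j-th component (aⱼ − 1)/(Σaᵢ − K).
Here Σaᵢ = 97 and K = 5, so p_A = (12 − 1)/(97 − 5) = 11/92 ≈ 0.120.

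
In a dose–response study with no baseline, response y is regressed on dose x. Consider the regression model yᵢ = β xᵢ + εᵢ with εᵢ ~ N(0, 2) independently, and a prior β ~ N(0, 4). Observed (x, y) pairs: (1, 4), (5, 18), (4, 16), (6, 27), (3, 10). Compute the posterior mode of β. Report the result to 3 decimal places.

log p(β | y) = −Σ(yᵢ − βxᵢ)²/(2·2) − β²/(2·4) + const.
Setting the derivative to zero: Σxᵢ(yᵢ − βxᵢ)/2 − β/4 = 0, so β = Σxᵢyᵢ / (Σxᵢ² + σ²/τ²).
Σxᵢyᵢ = 1·4 + 5·18 + 4·16 + 6·27 + 3·10 = 350; Σxᵢ² = 87; σ²/τ² = 0.5.
β̂_MAP = 350 / (87 + 0.5) = 350/87.5 ≈ 4.000.

β̂_MAP = 4.000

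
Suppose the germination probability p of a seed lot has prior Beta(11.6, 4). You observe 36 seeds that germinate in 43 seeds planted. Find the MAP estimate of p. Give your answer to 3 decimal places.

Prior: Beta(11.6, 4).
Data: 36 successes in 43 trials. The binomial likelihood contributes p^36(1−p)^7, so the posterior is Beta(11.6+36, 4+7) = Beta(47.6, 11).
For Beta(a, b) with a, b > 1 the mode is (a−1)/(a+b−2) = 46.6/56.6 ≈ 0.823.

p̂_MAP = 0.823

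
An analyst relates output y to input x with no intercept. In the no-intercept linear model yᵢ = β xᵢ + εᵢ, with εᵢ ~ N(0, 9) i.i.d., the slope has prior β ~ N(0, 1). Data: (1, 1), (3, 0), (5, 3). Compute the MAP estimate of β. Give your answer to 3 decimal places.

β̂_MAP = 0.364

log p(β | y) = −Σ(yᵢ − βxᵢ)²/(2·9) − β²/(2·1) + const.
Setting the derivative to zero: Σxᵢ(yᵢ − βxᵢ)/9 − β/1 = 0, so β = Σxᵢyᵢ / (Σxᵢ² + σ²/τ²).
Σxᵢyᵢ = 1·1 + 3·0 + 5·3 = 16; Σxᵢ² = 35; σ²/τ² = 9.
β̂_MAP = 16 / (35 + 9) = 16/44 ≈ 0.364.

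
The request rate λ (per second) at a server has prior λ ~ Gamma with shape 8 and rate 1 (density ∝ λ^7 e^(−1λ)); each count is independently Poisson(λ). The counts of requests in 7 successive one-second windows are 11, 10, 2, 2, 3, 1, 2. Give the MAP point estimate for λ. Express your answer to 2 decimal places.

λ̂_MAP = 4.75

Σxᵢ = 11+10+2+2+3+1+2 = 31, with n = 7.
Posterior ∝ λ^7e^(−1λ) · λ^31e^(−7λ) = λ^38e^(−8λ), i.e. Gamma(shape=39, rate=8).
The mode of a Gamma(a, b) with a ≥ 1 (shape–rate) is (a−1)/b = 38/8 ≈ 4.75.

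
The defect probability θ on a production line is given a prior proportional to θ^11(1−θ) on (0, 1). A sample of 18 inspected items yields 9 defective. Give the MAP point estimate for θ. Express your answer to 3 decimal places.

θ̂_MAP = 0.667

The prior density ∝ θ^11(1−θ)^1 is the kernel of Beta(12, 2).
Data: 9 successes in 18 trials. The binomial likelihood contributes θ^9(1−θ)^9, so the posterior is Beta(12+9, 2+9) = Beta(21, 11).
For Beta(a, b) with a, b > 1 the mode is (a−1)/(a+b−2) = 20/30 ≈ 0.667.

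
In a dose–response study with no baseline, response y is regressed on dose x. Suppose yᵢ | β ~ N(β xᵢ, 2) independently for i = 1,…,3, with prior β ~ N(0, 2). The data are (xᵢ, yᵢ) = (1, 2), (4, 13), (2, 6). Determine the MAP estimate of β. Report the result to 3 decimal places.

β̂_MAP = 3.000

log p(β | y) = −Σ(yᵢ − βxᵢ)²/(2·2) − β²/(2·2) + const.
Setting the derivative to zero: Σxᵢ(yᵢ − βxᵢ)/2 − β/2 = 0, so β = Σxᵢyᵢ / (Σxᵢ² + σ²/τ²).
Σxᵢyᵢ = 1·2 + 4·13 + 2·6 = 66; Σxᵢ² = 21; σ²/τ² = 1.
β̂_MAP = 66 / (21 + 1) = 66/22 ≈ 3.000.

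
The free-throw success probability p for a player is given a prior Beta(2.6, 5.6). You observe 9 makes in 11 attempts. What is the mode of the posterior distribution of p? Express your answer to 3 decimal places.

Prior: Beta(2.6, 5.6).
Data: 9 successes in 11 trials. The binomial likelihood contributes p^9(1−p)^2, so the posterior is Beta(2.6+9, 5.6+2) = Beta(11.6, 7.6).
For Beta(a, b) with a, b > 1 the mode is (a−1)/(a+b−2) = 10.6/17.2 ≈ 0.616.

p̂_MAP = 0.616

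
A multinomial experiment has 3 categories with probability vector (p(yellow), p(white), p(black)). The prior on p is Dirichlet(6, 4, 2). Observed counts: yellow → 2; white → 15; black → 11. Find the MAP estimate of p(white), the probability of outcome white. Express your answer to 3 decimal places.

The posterior is Dirichlet(αᵢ + nᵢ) = Dirichlet(8, 19, 13).
For a Dirichlet(a₁,…,a_K) with all aᵢ > 1, the mode has j-th component (aⱼ − 1)/(Σaᵢ − K).
Here Σaᵢ = 40 and K = 3, so p(white) = (19 − 1)/(40 − 3) = 18/37 ≈ 0.486.

MAP estimate of p(white) = 0.486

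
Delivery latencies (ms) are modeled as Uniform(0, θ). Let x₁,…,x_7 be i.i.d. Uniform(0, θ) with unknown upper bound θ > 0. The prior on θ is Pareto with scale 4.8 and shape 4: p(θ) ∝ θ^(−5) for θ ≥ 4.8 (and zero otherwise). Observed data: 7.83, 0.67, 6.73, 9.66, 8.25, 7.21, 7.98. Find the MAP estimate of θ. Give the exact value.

θ̂_MAP = 9.66

The Uniform(0, θ) likelihood is θ^(−n) for θ ≥ max(xᵢ), zero otherwise. Here max(xᵢ) = 9.66.
Posterior ∝ θ^(−5) · θ^(−7) = θ^(−12) on θ ≥ max(4.8, 9.66) = 9.66.
This density is strictly decreasing in θ, so the posterior mode lies at the lower boundary of the support.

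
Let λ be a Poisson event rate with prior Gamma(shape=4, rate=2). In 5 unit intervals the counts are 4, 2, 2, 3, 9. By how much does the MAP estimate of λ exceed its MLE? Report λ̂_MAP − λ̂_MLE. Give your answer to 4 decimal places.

MAP − MLE = -0.7143

Σxᵢ = 20. Posterior is Gamma(24, 7); MAP = (24−1)/7 = 23/7 ≈ 3.28571.
MLE = x̄ = 20/5 ≈ 4.00000.
Difference = 23/7 − 20/5 = -5/7 ≈ -0.7143.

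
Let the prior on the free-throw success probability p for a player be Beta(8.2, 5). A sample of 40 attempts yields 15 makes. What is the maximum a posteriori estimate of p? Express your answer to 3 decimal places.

Prior: Beta(8.2, 5).
Data: 15 successes in 40 trials. The binomial likelihood contributes p^15(1−p)^25, so the posterior is Beta(8.2+15, 5+25) = Beta(23.2, 30).
For Beta(a, b) with a, b > 1 the mode is (a−1)/(a+b−2) = 22.2/51.2 ≈ 0.434.

p̂_MAP = 0.434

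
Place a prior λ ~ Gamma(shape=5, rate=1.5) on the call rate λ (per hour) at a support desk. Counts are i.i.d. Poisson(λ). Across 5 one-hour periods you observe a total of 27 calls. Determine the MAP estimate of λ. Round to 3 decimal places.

λ̂_MAP = 4.769

Σxᵢ = 27, n = 5.
Posterior ∝ λ^4e^(−1.5λ) · λ^27e^(−5λ) = λ^31e^(−6.5λ), i.e. Gamma(shape=32, rate=6.5).
The mode of a Gamma(a, b) with a ≥ 1 (shape–rate) is (a−1)/b = 31/6.5 ≈ 4.769.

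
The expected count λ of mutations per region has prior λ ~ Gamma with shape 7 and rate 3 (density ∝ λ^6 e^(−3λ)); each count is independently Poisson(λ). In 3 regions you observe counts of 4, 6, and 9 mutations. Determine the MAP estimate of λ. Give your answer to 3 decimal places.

Σxᵢ = 4+6+9 = 19, with n = 3.
Posterior ∝ λ^6e^(−3λ) · λ^19e^(−3λ) = λ^25e^(−6λ), i.e. Gamma(shape=26, rate=6).
The mode of a Gamma(a, b) with a ≥ 1 (shape–rate) is (a−1)/b = 25/6 ≈ 4.167.

λ̂_MAP = 4.167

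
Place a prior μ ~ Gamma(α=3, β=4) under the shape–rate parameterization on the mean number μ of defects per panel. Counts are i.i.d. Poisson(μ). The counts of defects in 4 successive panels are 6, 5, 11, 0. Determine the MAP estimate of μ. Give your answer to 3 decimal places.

Σxᵢ = 6+5+11+0 = 22, with n = 4.
Posterior ∝ μ^2e^(−4μ) · μ^22e^(−4μ) = μ^24e^(−8μ), i.e. Gamma(shape=25, rate=8).
The mode of a Gamma(a, b) with a ≥ 1 (shape–rate) is (a−1)/b = 24/8 ≈ 3.000.

μ̂_MAP = 3.000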